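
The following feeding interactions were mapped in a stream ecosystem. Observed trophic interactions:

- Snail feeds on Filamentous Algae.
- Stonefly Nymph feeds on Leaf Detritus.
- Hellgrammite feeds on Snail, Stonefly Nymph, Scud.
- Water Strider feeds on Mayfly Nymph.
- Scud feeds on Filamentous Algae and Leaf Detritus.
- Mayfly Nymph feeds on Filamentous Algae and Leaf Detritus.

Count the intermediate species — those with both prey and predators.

Intermediate species (has both prey and predators): Mayfly Nymph, Stonefly Nymph, Scud, Snail.
Count: 4.

4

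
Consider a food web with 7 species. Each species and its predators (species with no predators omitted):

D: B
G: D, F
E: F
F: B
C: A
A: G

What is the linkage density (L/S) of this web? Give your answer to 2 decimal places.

L/S = 1.00

There are L = 7 links among S = 7 species.
L/S = 7/7 = 1.0000 ≈ 1.00.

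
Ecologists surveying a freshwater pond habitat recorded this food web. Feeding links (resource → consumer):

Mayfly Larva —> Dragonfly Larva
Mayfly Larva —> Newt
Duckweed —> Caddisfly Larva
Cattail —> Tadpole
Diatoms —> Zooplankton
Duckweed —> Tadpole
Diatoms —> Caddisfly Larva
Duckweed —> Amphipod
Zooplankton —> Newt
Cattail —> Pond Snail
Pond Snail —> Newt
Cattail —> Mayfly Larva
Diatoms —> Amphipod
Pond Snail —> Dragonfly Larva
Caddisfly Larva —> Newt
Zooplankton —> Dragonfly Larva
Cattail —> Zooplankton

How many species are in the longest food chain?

3 species

One longest chain: Cattail → Pond Snail → Dragonfly Larva.
It has 3 species and 2 links.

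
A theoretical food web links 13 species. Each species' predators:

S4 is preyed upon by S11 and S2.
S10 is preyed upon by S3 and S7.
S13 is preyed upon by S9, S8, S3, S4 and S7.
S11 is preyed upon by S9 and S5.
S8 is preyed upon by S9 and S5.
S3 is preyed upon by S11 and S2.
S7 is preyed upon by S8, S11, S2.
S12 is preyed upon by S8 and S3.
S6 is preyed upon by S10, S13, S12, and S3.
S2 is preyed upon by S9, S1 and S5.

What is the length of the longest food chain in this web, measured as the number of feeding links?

One longest chain: S6 → S13 → S7 → S8 → S5.
It has 5 species and 4 links.

4 links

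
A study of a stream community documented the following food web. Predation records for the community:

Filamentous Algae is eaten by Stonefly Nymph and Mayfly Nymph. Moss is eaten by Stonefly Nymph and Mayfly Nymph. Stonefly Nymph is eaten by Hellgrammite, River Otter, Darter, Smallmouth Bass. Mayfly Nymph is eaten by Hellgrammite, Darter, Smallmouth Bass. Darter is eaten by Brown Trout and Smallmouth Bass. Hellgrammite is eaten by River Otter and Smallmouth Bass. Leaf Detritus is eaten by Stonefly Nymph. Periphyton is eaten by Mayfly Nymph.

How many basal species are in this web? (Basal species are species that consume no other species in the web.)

4

Basal species (no prey listed): Periphyton, Moss, Leaf Detritus, Filamentous Algae.
Count: 4.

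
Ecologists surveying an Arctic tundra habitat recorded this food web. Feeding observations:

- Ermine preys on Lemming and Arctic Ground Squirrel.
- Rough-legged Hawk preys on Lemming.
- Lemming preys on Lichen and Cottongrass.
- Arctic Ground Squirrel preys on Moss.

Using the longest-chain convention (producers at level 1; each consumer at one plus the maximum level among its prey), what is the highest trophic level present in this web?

Producers (level 1): Lichen, Cottongrass, Moss.
Moss → Arctic Ground Squirrel → Ermine gives Ermine level 3.
No species has a prey at level 3, so no species reaches level 4.

3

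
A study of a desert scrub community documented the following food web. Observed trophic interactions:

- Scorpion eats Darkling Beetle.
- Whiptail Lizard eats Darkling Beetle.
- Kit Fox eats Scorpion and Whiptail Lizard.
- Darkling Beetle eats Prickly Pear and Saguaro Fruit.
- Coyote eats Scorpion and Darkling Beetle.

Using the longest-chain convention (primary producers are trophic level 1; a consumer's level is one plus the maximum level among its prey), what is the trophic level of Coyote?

Trophic level 4

Prickly Pear is a producer → level 1.
Darkling Beetle eats Prickly Pear (level 1); other prey at levels: Saguaro Fruit 1 → level 2.
Scorpion eats Darkling Beetle → level 3.
Coyote eats Scorpion (level 3); other prey at levels: Darkling Beetle 2 → level 4.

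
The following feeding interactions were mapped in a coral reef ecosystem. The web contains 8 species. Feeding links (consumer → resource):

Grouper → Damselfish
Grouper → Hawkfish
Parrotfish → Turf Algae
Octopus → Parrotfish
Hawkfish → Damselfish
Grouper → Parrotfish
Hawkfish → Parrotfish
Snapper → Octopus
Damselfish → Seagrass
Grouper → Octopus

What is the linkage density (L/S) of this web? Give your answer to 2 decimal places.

There are L = 10 links among S = 8 species.
L/S = 10/8 = 1.2500 ≈ 1.25.

L/S = 1.25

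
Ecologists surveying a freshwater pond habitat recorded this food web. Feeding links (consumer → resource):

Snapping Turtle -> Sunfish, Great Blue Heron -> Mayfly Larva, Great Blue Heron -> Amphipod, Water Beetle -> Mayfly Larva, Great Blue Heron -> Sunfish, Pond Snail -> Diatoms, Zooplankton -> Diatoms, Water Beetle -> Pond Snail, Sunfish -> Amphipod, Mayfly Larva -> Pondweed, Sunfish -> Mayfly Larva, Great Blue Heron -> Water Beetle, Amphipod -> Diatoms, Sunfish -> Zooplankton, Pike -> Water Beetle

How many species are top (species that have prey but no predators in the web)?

Top species (has prey, but nothing eats it): Snapping Turtle, Great Blue Heron, Pike.
Count: 3.

3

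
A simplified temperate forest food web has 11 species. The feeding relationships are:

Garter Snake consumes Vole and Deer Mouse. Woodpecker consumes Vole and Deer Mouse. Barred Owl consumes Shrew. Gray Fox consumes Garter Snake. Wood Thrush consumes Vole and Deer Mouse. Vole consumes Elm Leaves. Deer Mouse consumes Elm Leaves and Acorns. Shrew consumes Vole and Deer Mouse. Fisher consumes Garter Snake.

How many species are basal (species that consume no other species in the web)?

Basal species (no prey listed): Elm Leaves, Acorns.
Count: 2.

2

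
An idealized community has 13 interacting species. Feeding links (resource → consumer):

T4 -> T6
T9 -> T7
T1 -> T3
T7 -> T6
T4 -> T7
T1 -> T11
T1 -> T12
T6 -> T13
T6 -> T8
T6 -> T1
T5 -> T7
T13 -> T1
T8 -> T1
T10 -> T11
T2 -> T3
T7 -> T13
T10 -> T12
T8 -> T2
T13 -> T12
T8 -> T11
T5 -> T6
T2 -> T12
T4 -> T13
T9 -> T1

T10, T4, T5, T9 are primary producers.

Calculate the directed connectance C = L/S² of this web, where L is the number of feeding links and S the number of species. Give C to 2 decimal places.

C = 0.14

The web has S = 13 species and L = 24 feeding links.
C = L / S² = 24 / 169 = 0.1420 ≈ 0.14.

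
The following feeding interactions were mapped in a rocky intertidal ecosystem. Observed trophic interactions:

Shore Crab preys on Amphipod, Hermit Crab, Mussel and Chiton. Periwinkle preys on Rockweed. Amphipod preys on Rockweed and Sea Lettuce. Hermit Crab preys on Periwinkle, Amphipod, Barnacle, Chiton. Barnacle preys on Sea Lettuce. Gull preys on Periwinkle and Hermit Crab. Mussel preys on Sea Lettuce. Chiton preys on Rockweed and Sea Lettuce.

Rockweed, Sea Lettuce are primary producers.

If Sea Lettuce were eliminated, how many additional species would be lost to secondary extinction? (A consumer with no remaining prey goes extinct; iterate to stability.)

Remove Sea Lettuce.
Round 1: Mussel (all prey gone), Barnacle (all prey gone) → extinct.
No further losses. Total secondary extinctions: 2.

2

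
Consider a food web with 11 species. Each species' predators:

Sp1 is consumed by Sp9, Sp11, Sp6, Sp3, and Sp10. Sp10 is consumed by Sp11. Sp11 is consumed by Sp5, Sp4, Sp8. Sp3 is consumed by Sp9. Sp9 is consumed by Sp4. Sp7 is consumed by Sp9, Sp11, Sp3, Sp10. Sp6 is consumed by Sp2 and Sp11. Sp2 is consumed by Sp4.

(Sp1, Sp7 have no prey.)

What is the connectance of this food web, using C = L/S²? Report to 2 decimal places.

The web has S = 11 species and L = 18 feeding links.
C = L / S² = 18 / 121 = 0.1488 ≈ 0.15.

C = 0.15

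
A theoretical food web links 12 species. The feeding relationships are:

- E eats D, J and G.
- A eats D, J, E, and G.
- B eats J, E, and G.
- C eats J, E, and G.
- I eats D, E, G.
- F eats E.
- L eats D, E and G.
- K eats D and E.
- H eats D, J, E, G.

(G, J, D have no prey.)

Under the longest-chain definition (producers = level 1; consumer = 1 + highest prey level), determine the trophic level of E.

Trophic level 2

G is a producer → level 1.
E eats G (level 1); other prey at levels: J 1, D 1 → level 2.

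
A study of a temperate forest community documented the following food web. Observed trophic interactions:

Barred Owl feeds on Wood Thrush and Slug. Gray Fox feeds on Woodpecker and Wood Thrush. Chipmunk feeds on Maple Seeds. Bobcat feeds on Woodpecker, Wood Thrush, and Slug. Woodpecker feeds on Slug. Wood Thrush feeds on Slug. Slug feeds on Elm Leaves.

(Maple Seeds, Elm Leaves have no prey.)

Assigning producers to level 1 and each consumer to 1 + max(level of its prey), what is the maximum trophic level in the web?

4

Producers (level 1): Maple Seeds, Elm Leaves.
Elm Leaves → Slug → Wood Thrush → Bobcat gives Bobcat level 4.
No species has a prey at level 4, so no species reaches level 5.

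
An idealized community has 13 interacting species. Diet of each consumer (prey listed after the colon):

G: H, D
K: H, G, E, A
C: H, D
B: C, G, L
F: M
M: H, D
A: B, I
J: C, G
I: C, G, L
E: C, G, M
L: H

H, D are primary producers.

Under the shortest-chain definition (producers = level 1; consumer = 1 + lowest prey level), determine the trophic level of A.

Trophic level 4

H is a producer → level 1.
C eats H → level 2.
I eats C → level 3.
A eats I → level 4.
No prey of A is below level 3, so 4 is the minimum.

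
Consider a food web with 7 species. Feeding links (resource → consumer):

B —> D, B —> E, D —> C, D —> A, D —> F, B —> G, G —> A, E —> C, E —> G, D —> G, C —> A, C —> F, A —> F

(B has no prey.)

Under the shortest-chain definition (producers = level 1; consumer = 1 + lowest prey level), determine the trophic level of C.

Trophic level 3

B is a producer → level 1.
E eats B → level 2.
C eats E → level 3.
No prey of C is below level 2, so 3 is the minimum.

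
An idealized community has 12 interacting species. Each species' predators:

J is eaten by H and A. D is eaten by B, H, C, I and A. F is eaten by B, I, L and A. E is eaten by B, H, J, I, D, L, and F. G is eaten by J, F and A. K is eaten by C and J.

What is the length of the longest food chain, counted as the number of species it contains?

3 species

One longest chain: E → D → A.
It has 3 species and 2 links.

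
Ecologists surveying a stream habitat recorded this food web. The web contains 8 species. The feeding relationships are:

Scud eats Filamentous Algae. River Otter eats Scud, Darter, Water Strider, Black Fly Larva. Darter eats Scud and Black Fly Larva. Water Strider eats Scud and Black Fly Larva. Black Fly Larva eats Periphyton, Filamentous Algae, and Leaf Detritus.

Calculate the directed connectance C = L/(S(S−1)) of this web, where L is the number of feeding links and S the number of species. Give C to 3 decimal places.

C = 0.214

The web has S = 8 species and L = 12 feeding links.
C = L / (S(S−1)) = 12 / 56 = 0.2143 ≈ 0.214.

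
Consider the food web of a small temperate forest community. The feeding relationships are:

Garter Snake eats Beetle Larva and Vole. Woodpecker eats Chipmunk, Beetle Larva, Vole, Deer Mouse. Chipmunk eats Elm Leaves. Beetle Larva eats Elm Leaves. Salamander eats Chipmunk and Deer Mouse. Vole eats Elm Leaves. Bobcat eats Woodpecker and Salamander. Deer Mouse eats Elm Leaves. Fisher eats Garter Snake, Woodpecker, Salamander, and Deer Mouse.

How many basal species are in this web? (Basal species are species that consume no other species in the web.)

Basal species (no prey listed): Elm Leaves.
Count: 1.

1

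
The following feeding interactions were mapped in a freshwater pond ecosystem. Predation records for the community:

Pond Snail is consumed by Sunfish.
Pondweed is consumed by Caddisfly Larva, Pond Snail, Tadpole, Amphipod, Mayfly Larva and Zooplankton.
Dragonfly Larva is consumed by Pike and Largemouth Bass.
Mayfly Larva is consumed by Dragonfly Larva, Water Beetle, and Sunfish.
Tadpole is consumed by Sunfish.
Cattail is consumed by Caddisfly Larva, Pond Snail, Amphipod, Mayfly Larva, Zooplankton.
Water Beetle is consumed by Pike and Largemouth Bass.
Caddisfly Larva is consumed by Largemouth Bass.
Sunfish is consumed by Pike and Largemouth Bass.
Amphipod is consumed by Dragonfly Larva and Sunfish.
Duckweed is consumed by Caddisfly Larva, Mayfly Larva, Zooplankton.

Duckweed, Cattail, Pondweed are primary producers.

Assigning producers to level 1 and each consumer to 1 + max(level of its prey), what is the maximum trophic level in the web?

4

Producers (level 1): Duckweed, Cattail, Pondweed.
Duckweed → Mayfly Larva → Dragonfly Larva → Pike gives Pike level 4.
No species has a prey at level 4, so no species reaches level 5.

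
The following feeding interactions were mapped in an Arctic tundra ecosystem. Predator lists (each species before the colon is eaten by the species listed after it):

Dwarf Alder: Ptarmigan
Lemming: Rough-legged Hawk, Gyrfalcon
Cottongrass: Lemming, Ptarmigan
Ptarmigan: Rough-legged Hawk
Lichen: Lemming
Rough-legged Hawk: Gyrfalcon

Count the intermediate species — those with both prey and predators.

3

Intermediate species (has both prey and predators): Lemming, Ptarmigan, Rough-legged Hawk.
Count: 3.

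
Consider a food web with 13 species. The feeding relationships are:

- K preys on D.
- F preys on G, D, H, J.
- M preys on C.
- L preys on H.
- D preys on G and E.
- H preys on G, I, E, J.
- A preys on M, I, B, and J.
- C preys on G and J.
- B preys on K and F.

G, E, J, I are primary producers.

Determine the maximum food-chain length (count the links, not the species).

One longest chain: G → D → K → B → A.
It has 5 species and 4 links.

4 links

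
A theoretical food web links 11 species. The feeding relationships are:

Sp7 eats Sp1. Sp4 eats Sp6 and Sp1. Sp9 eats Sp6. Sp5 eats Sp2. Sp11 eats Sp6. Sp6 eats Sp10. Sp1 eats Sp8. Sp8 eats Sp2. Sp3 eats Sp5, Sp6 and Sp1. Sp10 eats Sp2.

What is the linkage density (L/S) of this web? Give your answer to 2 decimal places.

There are L = 13 links among S = 11 species.
L/S = 13/11 = 1.1818 ≈ 1.18.

L/S = 1.18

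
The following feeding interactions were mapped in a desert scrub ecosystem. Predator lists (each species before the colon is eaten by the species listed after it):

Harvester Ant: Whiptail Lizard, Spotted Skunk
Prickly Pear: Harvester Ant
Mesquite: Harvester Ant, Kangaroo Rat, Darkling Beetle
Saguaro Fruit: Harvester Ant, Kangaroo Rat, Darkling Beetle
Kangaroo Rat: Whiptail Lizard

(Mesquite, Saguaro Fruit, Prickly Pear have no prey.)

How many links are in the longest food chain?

2 links

One longest chain: Mesquite → Harvester Ant → Whiptail Lizard.
It has 3 species and 2 links.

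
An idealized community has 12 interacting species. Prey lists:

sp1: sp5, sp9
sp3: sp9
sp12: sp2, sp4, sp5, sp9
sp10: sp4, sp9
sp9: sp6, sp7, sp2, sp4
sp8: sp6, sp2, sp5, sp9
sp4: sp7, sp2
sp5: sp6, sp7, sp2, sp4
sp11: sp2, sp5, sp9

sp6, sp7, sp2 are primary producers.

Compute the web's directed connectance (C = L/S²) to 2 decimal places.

C = 0.18

The web has S = 12 species and L = 26 feeding links.
C = L / S² = 26 / 144 = 0.1806 ≈ 0.18.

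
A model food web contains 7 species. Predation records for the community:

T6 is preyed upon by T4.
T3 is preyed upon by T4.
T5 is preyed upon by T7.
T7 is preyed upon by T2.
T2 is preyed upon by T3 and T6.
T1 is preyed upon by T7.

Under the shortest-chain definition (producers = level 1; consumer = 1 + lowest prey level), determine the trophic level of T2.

Trophic level 3

T1 is a producer → level 1.
T7 eats T1 → level 2.
T2 eats T7 → level 3.
No prey of T2 is below level 2, so 3 is the minimum.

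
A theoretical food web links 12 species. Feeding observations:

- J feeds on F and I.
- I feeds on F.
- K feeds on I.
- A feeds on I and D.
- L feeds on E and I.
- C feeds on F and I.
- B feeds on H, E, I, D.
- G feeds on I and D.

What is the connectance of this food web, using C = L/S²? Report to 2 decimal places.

C = 0.11

The web has S = 12 species and L = 16 feeding links.
C = L / S² = 16 / 144 = 0.1111 ≈ 0.11.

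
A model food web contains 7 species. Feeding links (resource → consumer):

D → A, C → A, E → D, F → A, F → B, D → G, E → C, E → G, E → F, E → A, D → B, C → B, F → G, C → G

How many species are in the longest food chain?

3 species

One longest chain: E → D → G.
It has 3 species and 2 links.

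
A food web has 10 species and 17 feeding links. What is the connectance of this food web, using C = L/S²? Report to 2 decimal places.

C = 0.17

The web has S = 10 species and L = 17 feeding links.
C = L / S² = 17 / 100 = 0.1700 ≈ 0.17.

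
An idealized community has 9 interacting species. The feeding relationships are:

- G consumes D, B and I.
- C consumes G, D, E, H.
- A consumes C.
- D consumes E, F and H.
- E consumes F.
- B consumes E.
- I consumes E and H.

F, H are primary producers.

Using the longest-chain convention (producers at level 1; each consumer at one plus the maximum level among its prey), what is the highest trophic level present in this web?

6

Producers (level 1): F, H.
F → E → D → G → C → A gives A level 6.
No species has a prey at level 6, so no species reaches level 7.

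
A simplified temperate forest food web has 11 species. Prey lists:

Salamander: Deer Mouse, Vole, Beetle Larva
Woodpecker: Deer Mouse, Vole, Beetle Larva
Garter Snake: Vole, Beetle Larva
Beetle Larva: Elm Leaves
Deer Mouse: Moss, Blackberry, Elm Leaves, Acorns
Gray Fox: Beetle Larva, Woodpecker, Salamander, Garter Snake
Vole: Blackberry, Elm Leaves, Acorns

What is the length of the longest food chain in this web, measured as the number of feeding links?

One longest chain: Moss → Deer Mouse → Salamander → Gray Fox.
It has 4 species and 3 links.

3 links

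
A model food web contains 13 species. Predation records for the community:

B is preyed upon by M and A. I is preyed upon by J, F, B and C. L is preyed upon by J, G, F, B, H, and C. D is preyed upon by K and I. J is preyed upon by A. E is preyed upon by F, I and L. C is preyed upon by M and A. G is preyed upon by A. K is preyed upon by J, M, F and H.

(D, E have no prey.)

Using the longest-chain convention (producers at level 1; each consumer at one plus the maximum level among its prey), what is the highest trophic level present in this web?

Producers (level 1): D, E.
E → L → G → A gives A level 4.
No species has a prey at level 4, so no species reaches level 5.

4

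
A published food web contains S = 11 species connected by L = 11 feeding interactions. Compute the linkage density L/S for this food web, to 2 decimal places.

There are L = 11 links among S = 11 species.
L/S = 11/11 = 1.0000 ≈ 1.00.

L/S = 1.00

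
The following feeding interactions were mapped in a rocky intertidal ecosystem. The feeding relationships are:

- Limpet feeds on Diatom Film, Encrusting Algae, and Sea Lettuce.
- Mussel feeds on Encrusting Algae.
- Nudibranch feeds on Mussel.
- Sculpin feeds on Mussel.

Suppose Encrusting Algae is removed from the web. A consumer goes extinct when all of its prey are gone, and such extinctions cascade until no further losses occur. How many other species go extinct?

3

Remove Encrusting Algae.
Round 1: Mussel (all prey gone) → extinct.
Round 2: Nudibranch (all prey gone), Sculpin (all prey gone) → extinct.
No further losses. Total secondary extinctions: 3.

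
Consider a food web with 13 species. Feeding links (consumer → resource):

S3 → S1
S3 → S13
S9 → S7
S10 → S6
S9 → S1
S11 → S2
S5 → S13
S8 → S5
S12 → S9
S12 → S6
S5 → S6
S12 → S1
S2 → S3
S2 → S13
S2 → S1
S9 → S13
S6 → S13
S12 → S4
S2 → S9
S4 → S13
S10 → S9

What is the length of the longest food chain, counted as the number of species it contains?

One longest chain: S13 → S6 → S5 → S8.
It has 4 species and 3 links.

4 species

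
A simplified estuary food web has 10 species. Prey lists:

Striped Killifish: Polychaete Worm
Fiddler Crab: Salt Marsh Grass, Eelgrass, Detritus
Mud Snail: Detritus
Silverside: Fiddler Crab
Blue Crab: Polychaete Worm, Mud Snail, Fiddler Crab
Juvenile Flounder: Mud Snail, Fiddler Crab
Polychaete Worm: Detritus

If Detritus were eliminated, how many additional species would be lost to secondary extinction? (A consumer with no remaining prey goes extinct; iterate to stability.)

Remove Detritus.
Round 1: Polychaete Worm (all prey gone), Mud Snail (all prey gone) → extinct.
Round 2: Striped Killifish (all prey gone) → extinct.
No further losses. Total secondary extinctions: 3.

3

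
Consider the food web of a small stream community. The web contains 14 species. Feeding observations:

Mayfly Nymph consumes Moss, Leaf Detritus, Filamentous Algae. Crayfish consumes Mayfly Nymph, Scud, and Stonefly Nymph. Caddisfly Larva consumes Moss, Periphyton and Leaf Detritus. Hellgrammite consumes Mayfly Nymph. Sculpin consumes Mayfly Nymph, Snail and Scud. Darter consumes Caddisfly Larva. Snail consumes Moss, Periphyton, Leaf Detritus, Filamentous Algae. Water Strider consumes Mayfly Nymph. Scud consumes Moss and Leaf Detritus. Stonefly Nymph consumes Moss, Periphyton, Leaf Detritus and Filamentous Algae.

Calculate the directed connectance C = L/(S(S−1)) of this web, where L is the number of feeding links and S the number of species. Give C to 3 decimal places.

C = 0.137

The web has S = 14 species and L = 25 feeding links.
C = L / (S(S−1)) = 25 / 182 = 0.1374 ≈ 0.137.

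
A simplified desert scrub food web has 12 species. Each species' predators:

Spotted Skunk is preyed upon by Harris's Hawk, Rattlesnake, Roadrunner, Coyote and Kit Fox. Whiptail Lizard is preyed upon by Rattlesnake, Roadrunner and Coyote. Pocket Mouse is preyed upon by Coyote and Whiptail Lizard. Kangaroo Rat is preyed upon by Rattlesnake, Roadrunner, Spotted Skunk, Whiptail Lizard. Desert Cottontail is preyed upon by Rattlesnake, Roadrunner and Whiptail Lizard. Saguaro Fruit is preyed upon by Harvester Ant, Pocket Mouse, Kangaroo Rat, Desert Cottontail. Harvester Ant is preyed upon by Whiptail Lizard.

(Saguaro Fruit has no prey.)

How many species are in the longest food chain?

4 species

One longest chain: Saguaro Fruit → Kangaroo Rat → Spotted Skunk → Harris's Hawk.
It has 4 species and 3 links.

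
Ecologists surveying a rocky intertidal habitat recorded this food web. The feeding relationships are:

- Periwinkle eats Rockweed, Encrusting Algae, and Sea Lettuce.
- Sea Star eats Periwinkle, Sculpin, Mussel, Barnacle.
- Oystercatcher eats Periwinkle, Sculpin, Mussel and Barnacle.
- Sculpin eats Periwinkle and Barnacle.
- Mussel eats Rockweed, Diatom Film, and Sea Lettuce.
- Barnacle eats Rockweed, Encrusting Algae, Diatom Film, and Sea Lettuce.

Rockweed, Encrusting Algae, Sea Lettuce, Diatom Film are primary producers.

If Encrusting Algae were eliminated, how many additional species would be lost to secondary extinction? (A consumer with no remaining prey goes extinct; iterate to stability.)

0

Remove Encrusting Algae.
Every predator of it retains at least one other prey: Periwinkle still has Rockweed, Sea Lettuce; Barnacle still has Rockweed, Sea Lettuce, Diatom Film.
No consumer loses all prey, so no secondary extinctions occur.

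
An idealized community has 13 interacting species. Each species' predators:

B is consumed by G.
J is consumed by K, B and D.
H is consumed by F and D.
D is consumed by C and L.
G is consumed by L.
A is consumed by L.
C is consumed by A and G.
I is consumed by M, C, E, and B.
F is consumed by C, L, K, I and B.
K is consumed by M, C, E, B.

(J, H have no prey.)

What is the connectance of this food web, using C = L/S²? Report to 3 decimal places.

C = 0.148

The web has S = 13 species and L = 25 feeding links.
C = L / S² = 25 / 169 = 0.1479 ≈ 0.148.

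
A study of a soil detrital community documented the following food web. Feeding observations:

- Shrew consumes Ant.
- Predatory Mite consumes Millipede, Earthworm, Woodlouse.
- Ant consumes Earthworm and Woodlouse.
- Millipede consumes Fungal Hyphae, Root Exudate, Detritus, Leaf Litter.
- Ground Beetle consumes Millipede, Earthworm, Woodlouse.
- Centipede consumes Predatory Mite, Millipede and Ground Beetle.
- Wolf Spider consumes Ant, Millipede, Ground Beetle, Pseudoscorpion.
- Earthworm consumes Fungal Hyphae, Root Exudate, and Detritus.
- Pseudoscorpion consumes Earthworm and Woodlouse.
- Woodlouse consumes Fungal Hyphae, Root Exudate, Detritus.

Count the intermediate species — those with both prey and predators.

Intermediate species (has both prey and predators): Earthworm, Millipede, Woodlouse, Ant, Predatory Mite, Ground Beetle, Pseudoscorpion.
Count: 7.

7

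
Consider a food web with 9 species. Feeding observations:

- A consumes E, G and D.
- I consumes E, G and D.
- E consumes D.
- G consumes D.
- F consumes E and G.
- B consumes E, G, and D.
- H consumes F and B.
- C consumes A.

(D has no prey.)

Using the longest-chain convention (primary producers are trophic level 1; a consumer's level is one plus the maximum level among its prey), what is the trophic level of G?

Trophic level 2

D is a producer → level 1.
G eats D → level 2.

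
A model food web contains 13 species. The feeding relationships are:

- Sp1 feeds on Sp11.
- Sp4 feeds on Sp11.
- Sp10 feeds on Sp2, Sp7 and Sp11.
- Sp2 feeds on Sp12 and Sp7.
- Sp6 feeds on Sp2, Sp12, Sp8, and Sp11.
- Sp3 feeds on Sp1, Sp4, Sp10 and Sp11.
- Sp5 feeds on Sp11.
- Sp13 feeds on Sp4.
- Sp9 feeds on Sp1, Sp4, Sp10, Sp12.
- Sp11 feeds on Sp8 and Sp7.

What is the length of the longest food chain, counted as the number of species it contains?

One longest chain: Sp7 → Sp11 → Sp10 → Sp3.
It has 4 species and 3 links.

4 species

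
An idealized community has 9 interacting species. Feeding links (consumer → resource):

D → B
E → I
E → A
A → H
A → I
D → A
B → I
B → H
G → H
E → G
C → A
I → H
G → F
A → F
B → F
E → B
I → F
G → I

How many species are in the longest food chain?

One longest chain: F → I → A → C.
It has 4 species and 3 links.

4 species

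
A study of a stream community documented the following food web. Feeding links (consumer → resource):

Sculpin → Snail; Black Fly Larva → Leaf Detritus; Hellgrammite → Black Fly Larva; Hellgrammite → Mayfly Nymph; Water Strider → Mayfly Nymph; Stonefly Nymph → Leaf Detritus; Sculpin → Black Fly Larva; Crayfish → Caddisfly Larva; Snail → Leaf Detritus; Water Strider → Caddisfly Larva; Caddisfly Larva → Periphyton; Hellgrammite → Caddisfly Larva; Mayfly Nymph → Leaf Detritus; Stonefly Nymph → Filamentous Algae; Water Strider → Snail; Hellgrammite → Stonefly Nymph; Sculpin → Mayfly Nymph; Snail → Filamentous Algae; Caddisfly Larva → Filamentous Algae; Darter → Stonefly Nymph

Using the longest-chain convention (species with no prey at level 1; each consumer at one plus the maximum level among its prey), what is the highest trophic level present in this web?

Basal resources (level 1): Leaf Detritus, Periphyton, Filamentous Algae.
Periphyton → Caddisfly Larva → Crayfish gives Crayfish level 3.
No species has a prey at level 3, so no species reaches level 4.

3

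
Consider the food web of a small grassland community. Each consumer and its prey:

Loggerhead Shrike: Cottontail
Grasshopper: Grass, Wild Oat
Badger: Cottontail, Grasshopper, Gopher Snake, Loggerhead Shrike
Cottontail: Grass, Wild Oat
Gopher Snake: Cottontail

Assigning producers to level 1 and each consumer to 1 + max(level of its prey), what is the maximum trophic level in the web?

Producers (level 1): Grass, Wild Oat.
Grass → Cottontail → Gopher Snake → Badger gives Badger level 4.
No species has a prey at level 4, so no species reaches level 5.

4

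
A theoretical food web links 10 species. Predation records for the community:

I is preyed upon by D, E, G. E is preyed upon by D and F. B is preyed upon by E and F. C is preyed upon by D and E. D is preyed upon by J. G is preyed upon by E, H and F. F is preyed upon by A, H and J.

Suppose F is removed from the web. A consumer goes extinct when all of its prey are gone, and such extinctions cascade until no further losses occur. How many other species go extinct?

Remove F.
Round 1: A (all prey gone) → extinct.
No further losses. Total secondary extinctions: 1.

1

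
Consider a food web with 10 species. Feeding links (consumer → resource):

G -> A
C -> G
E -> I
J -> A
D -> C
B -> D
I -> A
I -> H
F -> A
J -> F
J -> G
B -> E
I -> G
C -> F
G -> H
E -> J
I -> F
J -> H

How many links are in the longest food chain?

One longest chain: A → F → C → D → B.
It has 5 species and 4 links.

4 links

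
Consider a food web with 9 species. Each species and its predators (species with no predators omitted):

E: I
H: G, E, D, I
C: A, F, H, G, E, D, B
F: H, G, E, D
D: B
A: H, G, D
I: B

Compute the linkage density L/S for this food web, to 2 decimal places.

There are L = 21 links among S = 9 species.
L/S = 21/9 = 2.3333 ≈ 2.33.

L/S = 2.33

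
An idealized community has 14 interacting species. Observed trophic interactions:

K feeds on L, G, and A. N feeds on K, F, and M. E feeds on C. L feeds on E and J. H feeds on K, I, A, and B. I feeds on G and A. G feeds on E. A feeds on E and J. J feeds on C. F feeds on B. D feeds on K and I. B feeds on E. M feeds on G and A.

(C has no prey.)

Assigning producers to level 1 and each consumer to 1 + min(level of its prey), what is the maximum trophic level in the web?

5

Producers (level 1): C.
Following each consumer down to its lowest-level prey: C → E → G → K → N (levels 1 through 5).
All prey of N (K 4, M 4, F 4) are at level 4 or above, so N is at level 1 + 4 = 5.
Every consumer has at least one prey at level 4 or below, so none exceeds level 5.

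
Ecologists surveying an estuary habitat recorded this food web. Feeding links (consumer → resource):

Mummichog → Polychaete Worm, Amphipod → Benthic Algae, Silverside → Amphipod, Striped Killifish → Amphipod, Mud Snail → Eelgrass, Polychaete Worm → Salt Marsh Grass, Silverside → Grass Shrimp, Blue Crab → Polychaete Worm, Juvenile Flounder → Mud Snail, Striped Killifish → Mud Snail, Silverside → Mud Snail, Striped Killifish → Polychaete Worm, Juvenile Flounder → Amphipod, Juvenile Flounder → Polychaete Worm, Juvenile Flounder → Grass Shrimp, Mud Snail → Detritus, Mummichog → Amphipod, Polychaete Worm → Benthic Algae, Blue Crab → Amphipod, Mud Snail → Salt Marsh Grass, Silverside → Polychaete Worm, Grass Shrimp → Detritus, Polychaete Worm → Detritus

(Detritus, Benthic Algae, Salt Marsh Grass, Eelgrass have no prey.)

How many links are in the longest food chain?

One longest chain: Detritus → Polychaete Worm → Blue Crab.
It has 3 species and 2 links.

2 links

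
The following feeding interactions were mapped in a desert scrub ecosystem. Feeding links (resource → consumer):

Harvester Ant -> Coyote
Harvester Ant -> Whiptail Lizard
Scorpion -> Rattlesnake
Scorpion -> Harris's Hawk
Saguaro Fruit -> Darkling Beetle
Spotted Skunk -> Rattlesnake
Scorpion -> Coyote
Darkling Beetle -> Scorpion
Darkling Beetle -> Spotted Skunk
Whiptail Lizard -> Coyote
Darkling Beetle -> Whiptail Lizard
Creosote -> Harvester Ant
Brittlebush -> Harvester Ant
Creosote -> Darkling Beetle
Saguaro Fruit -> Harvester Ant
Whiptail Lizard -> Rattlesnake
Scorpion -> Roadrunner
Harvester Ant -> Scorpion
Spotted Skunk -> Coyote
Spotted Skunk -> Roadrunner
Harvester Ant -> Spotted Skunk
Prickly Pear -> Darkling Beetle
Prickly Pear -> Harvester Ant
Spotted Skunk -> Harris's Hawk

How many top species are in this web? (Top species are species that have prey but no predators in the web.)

4

Top species (has prey, but nothing eats it): Rattlesnake, Coyote, Roadrunner, Harris's Hawk.
Count: 4.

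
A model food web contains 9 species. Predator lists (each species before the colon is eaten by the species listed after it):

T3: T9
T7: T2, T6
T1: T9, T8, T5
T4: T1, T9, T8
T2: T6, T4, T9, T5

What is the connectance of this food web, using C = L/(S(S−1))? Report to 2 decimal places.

C = 0.18

The web has S = 9 species and L = 13 feeding links.
C = L / (S(S−1)) = 13 / 72 = 0.1806 ≈ 0.18.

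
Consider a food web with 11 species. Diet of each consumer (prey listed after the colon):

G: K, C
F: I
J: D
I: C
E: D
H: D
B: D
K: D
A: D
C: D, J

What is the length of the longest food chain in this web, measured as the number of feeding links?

One longest chain: D → J → C → I → F.
It has 5 species and 4 links.

4 links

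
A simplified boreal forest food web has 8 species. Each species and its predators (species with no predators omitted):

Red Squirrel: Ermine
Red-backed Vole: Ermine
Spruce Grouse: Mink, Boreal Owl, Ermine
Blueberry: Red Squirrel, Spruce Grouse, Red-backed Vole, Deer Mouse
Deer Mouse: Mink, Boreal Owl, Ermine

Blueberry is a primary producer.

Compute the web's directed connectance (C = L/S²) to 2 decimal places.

The web has S = 8 species and L = 12 feeding links.
C = L / S² = 12 / 64 = 0.1875 ≈ 0.19.

C = 0.19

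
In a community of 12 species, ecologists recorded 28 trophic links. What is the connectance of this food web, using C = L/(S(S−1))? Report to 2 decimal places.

The web has S = 12 species and L = 28 feeding links.
C = L / (S(S−1)) = 28 / 132 = 0.2121 ≈ 0.21.

C = 0.21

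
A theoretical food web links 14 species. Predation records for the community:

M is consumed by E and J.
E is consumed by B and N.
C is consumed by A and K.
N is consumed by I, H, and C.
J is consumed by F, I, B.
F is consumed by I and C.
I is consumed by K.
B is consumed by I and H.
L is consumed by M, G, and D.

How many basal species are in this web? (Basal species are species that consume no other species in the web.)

1

Basal species (no prey listed): L.
Count: 1.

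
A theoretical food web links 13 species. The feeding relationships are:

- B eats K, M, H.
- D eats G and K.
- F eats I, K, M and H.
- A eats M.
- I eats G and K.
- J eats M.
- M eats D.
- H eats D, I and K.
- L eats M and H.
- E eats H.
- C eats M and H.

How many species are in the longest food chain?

One longest chain: G → D → M → J.
It has 4 species and 3 links.

4 species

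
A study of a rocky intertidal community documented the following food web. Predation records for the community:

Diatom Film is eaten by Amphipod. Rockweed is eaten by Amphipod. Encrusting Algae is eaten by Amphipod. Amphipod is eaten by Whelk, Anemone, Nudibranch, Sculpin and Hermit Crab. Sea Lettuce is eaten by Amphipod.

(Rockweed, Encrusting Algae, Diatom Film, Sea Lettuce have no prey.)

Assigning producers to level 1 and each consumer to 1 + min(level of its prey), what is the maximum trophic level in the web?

3

Producers (level 1): Rockweed, Encrusting Algae, Diatom Film, Sea Lettuce.
Following each consumer down to its lowest-level prey: Rockweed → Amphipod → Hermit Crab (levels 1 through 3).
All prey of Hermit Crab (Amphipod 2) are at level 2 or above, so Hermit Crab is at level 1 + 2 = 3.
Every consumer has at least one prey at level 2 or below, so none exceeds level 3.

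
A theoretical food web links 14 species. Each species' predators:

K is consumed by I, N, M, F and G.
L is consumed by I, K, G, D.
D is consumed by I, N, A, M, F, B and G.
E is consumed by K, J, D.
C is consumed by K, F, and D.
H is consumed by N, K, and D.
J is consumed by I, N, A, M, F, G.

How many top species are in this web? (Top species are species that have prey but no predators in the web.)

7

Top species (has prey, but nothing eats it): M, F, I, B, N, G, A.
Count: 7.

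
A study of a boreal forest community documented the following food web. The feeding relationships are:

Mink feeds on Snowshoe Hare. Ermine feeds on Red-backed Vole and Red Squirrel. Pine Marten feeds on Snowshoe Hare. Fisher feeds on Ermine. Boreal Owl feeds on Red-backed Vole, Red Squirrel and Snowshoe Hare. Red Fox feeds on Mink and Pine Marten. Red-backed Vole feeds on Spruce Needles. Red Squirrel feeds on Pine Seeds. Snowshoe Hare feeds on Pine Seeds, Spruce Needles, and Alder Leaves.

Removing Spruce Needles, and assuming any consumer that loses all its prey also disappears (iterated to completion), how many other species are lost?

Remove Spruce Needles.
Round 1: Red-backed Vole (all prey gone) → extinct.
No further losses. Total secondary extinctions: 1.

1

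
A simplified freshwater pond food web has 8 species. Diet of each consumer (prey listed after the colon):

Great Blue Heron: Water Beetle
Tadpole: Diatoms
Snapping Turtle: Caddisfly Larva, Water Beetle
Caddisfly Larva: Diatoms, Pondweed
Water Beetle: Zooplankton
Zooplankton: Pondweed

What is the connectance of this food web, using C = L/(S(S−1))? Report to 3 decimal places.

C = 0.143

The web has S = 8 species and L = 8 feeding links.
C = L / (S(S−1)) = 8 / 56 = 0.1429 ≈ 0.143.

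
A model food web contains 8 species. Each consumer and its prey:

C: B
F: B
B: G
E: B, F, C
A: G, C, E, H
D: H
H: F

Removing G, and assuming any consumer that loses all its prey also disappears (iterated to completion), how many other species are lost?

Remove G.
Round 1: B (all prey gone) → extinct.
Round 2: F (all prey gone), C (all prey gone) → extinct.
Round 3: E (all prey gone), H (all prey gone) → extinct.
Round 4: D (all prey gone), A (all prey gone) → extinct.
No further losses. Total secondary extinctions: 7.

7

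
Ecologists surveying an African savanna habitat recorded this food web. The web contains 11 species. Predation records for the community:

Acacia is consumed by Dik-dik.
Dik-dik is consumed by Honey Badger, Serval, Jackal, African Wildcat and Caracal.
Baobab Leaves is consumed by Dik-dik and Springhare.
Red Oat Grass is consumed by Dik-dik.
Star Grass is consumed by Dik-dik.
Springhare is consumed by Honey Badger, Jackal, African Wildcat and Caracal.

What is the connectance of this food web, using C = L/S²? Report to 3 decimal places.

The web has S = 11 species and L = 14 feeding links.
C = L / S² = 14 / 121 = 0.1157 ≈ 0.116.

C = 0.116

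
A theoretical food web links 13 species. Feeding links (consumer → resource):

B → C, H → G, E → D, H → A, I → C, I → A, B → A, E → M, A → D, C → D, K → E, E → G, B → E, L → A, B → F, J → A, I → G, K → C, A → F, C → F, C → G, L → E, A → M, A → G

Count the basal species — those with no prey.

Basal species (no prey listed): D, M, F, G.
Count: 4.

4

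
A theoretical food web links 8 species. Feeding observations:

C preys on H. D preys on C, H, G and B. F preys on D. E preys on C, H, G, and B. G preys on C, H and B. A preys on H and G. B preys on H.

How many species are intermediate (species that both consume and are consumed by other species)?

4

Intermediate species (has both prey and predators): B, C, G, D.
Count: 4.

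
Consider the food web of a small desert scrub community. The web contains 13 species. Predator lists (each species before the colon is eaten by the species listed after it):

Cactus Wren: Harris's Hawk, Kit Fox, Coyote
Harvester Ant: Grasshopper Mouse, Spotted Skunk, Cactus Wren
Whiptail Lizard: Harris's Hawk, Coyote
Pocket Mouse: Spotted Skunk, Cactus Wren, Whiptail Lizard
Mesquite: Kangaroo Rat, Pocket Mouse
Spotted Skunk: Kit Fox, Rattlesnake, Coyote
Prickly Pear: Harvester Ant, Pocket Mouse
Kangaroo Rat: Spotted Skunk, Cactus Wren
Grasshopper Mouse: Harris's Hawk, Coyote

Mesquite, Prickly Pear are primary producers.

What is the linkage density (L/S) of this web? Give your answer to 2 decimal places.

L/S = 1.69

There are L = 22 links among S = 13 species.
L/S = 22/13 = 1.6923 ≈ 1.69.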